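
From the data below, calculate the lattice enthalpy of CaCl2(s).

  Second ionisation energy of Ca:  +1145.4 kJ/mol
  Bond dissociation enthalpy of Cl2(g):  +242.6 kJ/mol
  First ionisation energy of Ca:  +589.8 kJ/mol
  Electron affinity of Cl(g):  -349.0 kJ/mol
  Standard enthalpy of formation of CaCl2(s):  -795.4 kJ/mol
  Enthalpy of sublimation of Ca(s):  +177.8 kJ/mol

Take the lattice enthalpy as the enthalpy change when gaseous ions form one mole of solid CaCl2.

ΔHf° = 1·ΔHsub + 1·(ΣIE) + 1·D(Cl2) + 2·EA + U
-795.4 = 1·(+177.8) + 1·(+1735.2) + 1·(+242.6) + 2·(-349.0) + U
U = -795.4 − (+1457.6) = -2253.0 kJ/mol

U = -2253.0 kJ/mol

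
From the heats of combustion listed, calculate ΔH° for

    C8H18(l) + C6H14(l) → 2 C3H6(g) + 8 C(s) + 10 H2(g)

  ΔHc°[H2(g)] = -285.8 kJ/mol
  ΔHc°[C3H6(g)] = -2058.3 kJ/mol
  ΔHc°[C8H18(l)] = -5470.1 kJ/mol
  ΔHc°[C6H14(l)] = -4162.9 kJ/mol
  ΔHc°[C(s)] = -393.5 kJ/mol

Using ΔH = Σ nΔHc°(reactants) − Σ nΔHc°(products):
= [1·(-5470.1) + 1·(-4162.9)] − [2·(-2058.3) + 8·(-393.5) + 10·(-285.8)]
= 489.6 kJ/mol

ΔH° = 489.6 kJ/mol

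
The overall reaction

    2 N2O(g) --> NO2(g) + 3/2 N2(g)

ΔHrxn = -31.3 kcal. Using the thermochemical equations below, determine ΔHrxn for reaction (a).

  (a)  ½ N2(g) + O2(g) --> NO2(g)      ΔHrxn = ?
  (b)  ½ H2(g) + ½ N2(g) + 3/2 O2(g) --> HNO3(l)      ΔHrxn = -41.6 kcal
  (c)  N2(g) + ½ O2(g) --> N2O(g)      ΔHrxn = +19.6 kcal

(a) as written (NO2(g) already on the product side): contributes x
(b): not needed (HNO3(l) appears nowhere else).
(c) reversed and × 2 (N2O(g) must end up as a reactant; scale by 2 for the 2 N2O(g)): (-2)·(+19.6) = -39.2 kcal
-31.3 = (-39.2) + x
x = (-31.3 − (-39.2)) / (1) = 7.9 kcal

ΔHrxn = 7.9 kcal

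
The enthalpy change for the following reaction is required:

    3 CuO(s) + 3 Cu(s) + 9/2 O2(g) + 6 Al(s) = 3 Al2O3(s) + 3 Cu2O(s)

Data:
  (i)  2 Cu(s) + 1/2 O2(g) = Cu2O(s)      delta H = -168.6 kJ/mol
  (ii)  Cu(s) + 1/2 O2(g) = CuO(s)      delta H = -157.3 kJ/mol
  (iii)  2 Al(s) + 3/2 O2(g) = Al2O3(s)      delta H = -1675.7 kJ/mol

(i) × 3 (scale by 3 for the 3 Cu2O(s)): (3)·(-168.6) = -505.8 kJ/mol
(ii) reversed and × 3 (reverse to put CuO(s) on the reactant side; scale by 3 for the 3 CuO(s)): (-3)·(-157.3) = +471.9 kJ/mol
(iii) × 3 (×3 to match 3 Al2O3(s) in the target): (3)·(-1675.7) = -5027.1 kJ/mol
Combining the equations, delta H = (3)·(-168.6) + (-3)·(-157.3) + (3)·(-1675.7) = -5061.0 kJ/mol

delta H = -5061.0 kJ/mol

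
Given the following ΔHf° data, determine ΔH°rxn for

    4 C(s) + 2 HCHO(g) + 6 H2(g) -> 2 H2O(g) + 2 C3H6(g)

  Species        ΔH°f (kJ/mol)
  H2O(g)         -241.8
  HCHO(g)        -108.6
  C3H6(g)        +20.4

Products: 2·(-241.8) + 2·(+20.4) = -442.8
Reactants: 4·(+0.0) + 2·(-108.6) + 6·(+0.0) = -217.2
ΔH°rxn = (-442.8) − (-217.2) = -225.6 kJ/mol

ΔH°rxn = -225.6 kJ/mol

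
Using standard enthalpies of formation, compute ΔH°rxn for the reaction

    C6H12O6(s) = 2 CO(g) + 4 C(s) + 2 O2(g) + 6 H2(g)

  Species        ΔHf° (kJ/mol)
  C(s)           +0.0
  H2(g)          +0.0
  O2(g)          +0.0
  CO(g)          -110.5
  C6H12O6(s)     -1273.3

Products: 2·(-110.5) + 4·(+0.0) + 2·(+0.0) + 6·(+0.0) = -221.0
Reactants: 1·(-1273.3) = -1273.3
ΔH°rxn = (-221.0) − (-1273.3) = 1052.3 kJ/mol

ΔH°rxn = 1052.3 kJ/mol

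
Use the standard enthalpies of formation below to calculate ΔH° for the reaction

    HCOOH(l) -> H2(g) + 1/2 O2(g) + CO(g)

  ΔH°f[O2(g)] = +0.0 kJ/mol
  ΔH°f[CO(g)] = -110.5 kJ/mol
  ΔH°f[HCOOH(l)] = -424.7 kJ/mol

Products: 1·(+0.0) + 1/2·(+0.0) + 1·(-110.5) = -110.5
Reactants: 1·(-424.7) = -424.7
ΔH° = (-110.5) − (-424.7) = 314.2 kJ/mol

ΔH° = 314.2 kJ/mol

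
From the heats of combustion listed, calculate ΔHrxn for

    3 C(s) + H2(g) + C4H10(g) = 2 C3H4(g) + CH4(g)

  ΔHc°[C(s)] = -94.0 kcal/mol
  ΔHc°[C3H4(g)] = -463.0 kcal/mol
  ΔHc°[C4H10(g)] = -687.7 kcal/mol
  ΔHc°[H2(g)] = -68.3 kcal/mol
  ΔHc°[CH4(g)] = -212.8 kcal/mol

Using ΔH = Σ nΔHc°(reactants) − Σ nΔHc°(products):
= [3·(-94.0) + 1·(-68.3) + 1·(-687.7)] − [2·(-463.0) + 1·(-212.8)]
= 100.8 kcal/mol

ΔHrxn = 100.8 kcal/mol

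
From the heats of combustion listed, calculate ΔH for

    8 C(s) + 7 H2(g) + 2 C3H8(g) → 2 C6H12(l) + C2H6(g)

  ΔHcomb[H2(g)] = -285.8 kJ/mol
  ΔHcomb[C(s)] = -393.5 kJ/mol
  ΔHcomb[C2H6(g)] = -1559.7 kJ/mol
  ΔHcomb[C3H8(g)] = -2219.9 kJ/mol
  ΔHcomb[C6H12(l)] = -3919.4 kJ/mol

ΔH = -189.9 kJ/mol

Using ΔH = Σ nΔHc°(reactants) − Σ nΔHc°(products):
= [8·(-393.5) + 7·(-285.8) + 2·(-2219.9)] − [2·(-3919.4) + 1·(-1559.7)]
= -189.9 kJ/mol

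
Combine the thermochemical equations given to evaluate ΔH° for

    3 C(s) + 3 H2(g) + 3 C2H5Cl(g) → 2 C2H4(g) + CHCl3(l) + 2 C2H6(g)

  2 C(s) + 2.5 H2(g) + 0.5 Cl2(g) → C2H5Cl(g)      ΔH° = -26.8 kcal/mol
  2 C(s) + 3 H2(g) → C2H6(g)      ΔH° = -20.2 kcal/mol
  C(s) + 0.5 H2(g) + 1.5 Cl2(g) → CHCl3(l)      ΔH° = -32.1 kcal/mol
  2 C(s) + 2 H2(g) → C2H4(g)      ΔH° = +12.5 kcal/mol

equation 1 reversed and × 3 (C2H5Cl(g) must end up as a reactant; ×3 to match 3 C2H5Cl(g) in the target): (-3)·(-26.8) = +80.4 kcal/mol
equation 2 × 2 (×2 to match 2 C2H6(g) in the target): (2)·(-20.2) = -40.4 kcal/mol
equation 3 as written (CHCl3(l) already on the product side): -32.1 kcal/mol
equation 4 × 2 (scale by 2 for the 2 C2H4(g)): (2)·(+12.5) = +25.0 kcal/mol
Summing the manipulated equations, ΔH° = (-3)·(-26.8) + (2)·(-20.2) + (1)·(-32.1) + (2)·(+12.5) = 32.9 kcal/mol

ΔH° = 32.9 kcal/mol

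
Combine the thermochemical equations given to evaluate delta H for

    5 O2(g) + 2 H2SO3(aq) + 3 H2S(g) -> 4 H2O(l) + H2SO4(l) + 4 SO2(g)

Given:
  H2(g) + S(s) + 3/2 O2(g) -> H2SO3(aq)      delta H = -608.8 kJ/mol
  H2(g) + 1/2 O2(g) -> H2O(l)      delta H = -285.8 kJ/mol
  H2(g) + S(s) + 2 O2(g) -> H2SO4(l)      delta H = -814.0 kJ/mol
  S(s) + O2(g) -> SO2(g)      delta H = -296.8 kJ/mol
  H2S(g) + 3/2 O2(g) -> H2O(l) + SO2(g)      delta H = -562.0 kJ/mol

delta H = -1865.0 kJ/mol

equation 1 reversed and × 2: (-2)·(-608.8) = +1217.6 kJ/mol
equation 2 as written: -285.8 kJ/mol
equation 3 as written: -814.0 kJ/mol
equation 4 as written: -296.8 kJ/mol
equation 5 × 3: (3)·(-562.0) = -1686.0 kJ/mol
Since enthalpy is a state function, delta H = (+1217.6) + (-285.8) + (-814.0) + (-296.8) + (-1686.0) = -1865.0 kJ/mol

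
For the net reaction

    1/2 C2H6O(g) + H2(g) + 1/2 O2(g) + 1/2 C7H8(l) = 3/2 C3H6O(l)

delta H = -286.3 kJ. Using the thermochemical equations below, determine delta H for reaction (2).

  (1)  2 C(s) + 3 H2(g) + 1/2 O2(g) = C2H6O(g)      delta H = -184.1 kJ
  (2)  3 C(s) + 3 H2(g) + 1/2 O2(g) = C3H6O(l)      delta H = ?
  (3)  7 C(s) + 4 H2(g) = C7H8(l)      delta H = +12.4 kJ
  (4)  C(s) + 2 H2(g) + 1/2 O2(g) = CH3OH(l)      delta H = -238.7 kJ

(1) reversed and × 1/2: (-1/2)·(-184.1) = +92.05 kJ
(2) × 3/2: contributes 3/2·x
(3) reversed and × 1/2: (-1/2)·(+12.4) = -6.2 kJ
(4): not needed.
-286.3 = (+92.05) + (-6.2) + 3/2·x
x = (-286.3 − (+85.85)) / (3/2) = -248.1 kJ

delta H = -248.1 kJ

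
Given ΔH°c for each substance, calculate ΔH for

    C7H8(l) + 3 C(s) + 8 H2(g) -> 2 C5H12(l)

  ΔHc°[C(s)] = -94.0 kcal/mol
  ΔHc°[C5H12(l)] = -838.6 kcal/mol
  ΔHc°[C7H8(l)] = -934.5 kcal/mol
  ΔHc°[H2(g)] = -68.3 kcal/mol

Using ΔH = Σ nΔHc°(reactants) − Σ nΔHc°(products):
= [1·(-934.5) + 3·(-94.0) + 8·(-68.3)] − [2·(-838.6)]
= -85.7 kcal/mol

ΔH = -85.7 kcal/mol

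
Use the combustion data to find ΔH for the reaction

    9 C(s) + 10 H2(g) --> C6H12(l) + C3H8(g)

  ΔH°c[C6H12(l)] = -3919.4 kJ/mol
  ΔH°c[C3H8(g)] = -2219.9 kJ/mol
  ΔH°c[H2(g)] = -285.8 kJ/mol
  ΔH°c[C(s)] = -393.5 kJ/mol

ΔH = -260.2 kJ/mol

Using ΔH = Σ nΔHc°(reactants) − Σ nΔHc°(products):
= [9·(-393.5) + 10·(-285.8)] − [1·(-3919.4) + 1·(-2219.9)]
= -260.2 kJ/mol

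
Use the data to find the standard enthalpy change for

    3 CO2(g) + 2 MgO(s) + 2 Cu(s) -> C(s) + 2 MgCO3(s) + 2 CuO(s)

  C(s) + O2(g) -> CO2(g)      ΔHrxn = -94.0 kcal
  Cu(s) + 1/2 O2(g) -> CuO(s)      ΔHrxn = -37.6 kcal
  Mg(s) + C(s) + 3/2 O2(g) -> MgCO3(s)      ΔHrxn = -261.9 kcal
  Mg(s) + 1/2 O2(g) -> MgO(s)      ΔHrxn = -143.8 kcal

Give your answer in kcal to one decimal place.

ΔHrxn = -29.4 kcal

equation 1 reversed and × 3: (-3)·(-94.0) = +282.0 kcal
equation 2 × 2: (2)·(-37.6) = -75.2 kcal
equation 3 × 2: (2)·(-261.9) = -523.8 kcal
equation 4 reversed and × 2: (-2)·(-143.8) = +287.6 kcal
Summing the manipulated equations, ΔHrxn = (+282.0) + (-75.2) + (-523.8) + (+287.6) = -29.4 kcal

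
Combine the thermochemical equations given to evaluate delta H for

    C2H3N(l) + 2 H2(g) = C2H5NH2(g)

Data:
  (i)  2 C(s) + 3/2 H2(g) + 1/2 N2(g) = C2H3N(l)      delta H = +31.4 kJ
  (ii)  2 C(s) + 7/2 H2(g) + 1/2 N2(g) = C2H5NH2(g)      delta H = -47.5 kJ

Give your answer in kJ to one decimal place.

(i) reversed: -31.4 kJ
(ii) as written: -47.5 kJ
By Hess's law, delta H = (-31.4) + (-47.5) = -78.9 kJ

delta H = -78.9 kJ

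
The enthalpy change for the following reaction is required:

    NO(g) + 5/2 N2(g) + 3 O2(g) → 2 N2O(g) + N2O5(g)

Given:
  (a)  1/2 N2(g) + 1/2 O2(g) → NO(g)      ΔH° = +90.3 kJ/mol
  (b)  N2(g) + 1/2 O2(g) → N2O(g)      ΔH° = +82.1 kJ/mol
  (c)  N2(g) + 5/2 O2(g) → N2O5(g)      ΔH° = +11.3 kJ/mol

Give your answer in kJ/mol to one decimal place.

ΔH° = 85.2 kJ/mol

(a) reversed: -90.3 kJ/mol
(b) × 2: (2)·(+82.1) = +164.2 kJ/mol
(c) as written: +11.3 kJ/mol
ΔH° = (-90.3) + (+164.2) + (+11.3) = 85.2 kJ/mol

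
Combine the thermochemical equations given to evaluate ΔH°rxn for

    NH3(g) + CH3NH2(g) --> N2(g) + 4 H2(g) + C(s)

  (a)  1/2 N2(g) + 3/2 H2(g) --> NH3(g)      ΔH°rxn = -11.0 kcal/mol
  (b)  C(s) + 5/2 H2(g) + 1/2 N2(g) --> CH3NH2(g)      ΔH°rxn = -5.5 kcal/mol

ΔH°rxn = 16.5 kcal/mol

(a) reversed (NH3(g) must end up as a reactant): +11.0 kcal/mol
(b) reversed (CH3NH2(g) must end up as a reactant): +5.5 kcal/mol
Summing the manipulated equations, ΔH°rxn = (+11.0) + (+5.5) = 16.5 kcal/mol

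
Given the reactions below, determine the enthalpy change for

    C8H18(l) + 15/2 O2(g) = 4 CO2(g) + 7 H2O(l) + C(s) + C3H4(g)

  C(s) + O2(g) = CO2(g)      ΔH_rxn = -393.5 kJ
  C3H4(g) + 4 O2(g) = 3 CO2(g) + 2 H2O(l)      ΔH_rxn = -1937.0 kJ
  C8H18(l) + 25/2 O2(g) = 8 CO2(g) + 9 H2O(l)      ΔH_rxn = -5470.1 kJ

ΔH_rxn = -3139.6 kJ

equation 1 reversed: +393.5 kJ
equation 2 reversed: +1937.0 kJ
equation 3 as written: -5470.1 kJ
Summing the manipulated equations, ΔH_rxn = (+393.5) + (+1937.0) + (-5470.1) = -3139.6 kJ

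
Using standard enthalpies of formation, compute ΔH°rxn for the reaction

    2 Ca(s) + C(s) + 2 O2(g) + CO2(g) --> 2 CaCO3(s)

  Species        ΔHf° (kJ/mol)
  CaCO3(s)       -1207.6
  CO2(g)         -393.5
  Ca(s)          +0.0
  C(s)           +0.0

ΔH°rxn = -2021.7 kJ/mol

ΔH°rxn = Σ nΔHf°(products) − Σ nΔHf°(reactants).
Products: 2·(-1207.6) = -2415.2
Reactants: 2·(+0.0) + 1·(+0.0) + 2·(+0.0) + 1·(-393.5) = -393.5
ΔH°rxn = (-2415.2) − (-393.5) = -2021.7 kJ/mol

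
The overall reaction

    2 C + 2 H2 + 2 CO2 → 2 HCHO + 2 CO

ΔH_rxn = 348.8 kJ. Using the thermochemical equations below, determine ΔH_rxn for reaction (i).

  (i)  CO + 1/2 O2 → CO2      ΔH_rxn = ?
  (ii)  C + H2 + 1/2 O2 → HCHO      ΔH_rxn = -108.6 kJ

(i) reversed and × 2 (CO must end up as a product; scale by 2 for the 2 CO): contributes −2·x
(ii) × 2 (scale by 2 for the 2 HCHO): (2)·(-108.6) = -217.2 kJ
+348.8 = (-217.2) − 2·x
x = (+348.8 − (-217.2)) / (-2) = -283.0 kJ

ΔH_rxn = -283.0 kJ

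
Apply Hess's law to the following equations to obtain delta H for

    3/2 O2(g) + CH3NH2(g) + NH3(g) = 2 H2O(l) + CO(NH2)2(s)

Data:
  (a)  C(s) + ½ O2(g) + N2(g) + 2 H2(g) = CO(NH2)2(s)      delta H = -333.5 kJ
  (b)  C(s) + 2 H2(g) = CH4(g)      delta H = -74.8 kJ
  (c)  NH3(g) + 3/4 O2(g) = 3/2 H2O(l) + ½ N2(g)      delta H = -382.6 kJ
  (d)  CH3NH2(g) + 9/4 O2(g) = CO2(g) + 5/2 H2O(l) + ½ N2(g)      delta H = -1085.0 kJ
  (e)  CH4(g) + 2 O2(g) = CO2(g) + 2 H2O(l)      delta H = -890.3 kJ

delta H = -836.0 kJ

(a) as written: -333.5 kJ
(b) reversed: +74.8 kJ
(c) as written: -382.6 kJ
(d) as written: -1085.0 kJ
(e) reversed: +890.3 kJ
Since enthalpy is a state function, delta H = (1)·(-333.5) + (-1)·(-74.8) + (1)·(-382.6) + (1)·(-1085.0) + (-1)·(-890.3) = -836.0 kJ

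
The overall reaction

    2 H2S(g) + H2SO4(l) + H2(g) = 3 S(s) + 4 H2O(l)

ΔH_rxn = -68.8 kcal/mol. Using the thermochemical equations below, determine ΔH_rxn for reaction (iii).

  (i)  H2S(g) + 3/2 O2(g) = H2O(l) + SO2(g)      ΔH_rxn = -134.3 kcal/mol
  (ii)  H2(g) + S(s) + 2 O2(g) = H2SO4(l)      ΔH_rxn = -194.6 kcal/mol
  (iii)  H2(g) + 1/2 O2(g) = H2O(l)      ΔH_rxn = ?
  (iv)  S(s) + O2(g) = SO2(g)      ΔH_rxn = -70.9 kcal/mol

ΔH_rxn = -68.3 kcal/mol

(i) × 2 (scale by 2 for the 2 H2S(g)): (2)·(-134.3) = -268.6 kcal/mol
(ii) reversed (reverse to put H2SO4(l) on the reactant side): +194.6 kcal/mol
(iii) × 2: contributes 2·x
(iv) reversed and × 2: (-2)·(-70.9) = +141.8 kcal/mol
-68.8 = (-268.6) + (+194.6) + (+141.8) + 2·x
x = (-68.8 − (+67.8)) / (2) = -68.3 kcal/mol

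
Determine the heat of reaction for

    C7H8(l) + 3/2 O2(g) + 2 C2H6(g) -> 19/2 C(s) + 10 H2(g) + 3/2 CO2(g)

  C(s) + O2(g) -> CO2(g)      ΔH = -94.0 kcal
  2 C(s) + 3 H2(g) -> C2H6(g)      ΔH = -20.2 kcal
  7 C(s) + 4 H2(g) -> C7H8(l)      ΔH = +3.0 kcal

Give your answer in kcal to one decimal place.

equation 1 × 3/2 (scale by 3/2 for the 3/2 CO2(g)): (3/2)·(-94.0) = -141.0 kcal
equation 2 reversed and × 2 (C2H6(g) must end up as a reactant; ×2 to match 2 C2H6(g) in the target): (-2)·(-20.2) = +40.4 kcal
equation 3 reversed (reverse to put C7H8(l) on the reactant side): -3.0 kcal
ΔH = (3/2)·(-94.0) + (-2)·(-20.2) + (-1)·(+3.0) = -103.6 kcal

ΔH = -103.6 kcal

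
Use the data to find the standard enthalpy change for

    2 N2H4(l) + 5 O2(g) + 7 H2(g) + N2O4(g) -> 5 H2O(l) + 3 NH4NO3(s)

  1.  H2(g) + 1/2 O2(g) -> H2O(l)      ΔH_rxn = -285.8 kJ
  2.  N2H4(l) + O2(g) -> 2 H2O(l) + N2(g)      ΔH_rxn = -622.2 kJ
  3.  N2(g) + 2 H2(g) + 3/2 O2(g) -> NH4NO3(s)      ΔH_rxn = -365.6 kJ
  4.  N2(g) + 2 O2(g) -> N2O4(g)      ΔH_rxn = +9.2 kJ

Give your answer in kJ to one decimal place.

ΔH_rxn = -2636.2 kJ

eq. 1 as written: -285.8 kJ
eq. 2 × 2: (2)·(-622.2) = -1244.4 kJ
eq. 3 × 3: (3)·(-365.6) = -1096.8 kJ
eq. 4 reversed: -9.2 kJ
ΔH_rxn = (1)·(-285.8) + (2)·(-622.2) + (3)·(-365.6) + (-1)·(+9.2) = -2636.2 kJ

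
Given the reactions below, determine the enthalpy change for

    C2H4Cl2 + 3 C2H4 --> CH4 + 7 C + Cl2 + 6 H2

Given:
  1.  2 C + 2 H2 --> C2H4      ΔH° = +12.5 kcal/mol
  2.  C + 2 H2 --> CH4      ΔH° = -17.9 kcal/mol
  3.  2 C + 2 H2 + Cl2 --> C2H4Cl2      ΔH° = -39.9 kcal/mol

eq. 1 reversed and × 3: (-3)·(+12.5) = -37.5 kcal/mol
eq. 2 as written: -17.9 kcal/mol
eq. 3 reversed: +39.9 kcal/mol
ΔH° = (-3)·(+12.5) + (1)·(-17.9) + (-1)·(-39.9) = -15.5 kcal/mol

ΔH° = -15.5 kcal/mol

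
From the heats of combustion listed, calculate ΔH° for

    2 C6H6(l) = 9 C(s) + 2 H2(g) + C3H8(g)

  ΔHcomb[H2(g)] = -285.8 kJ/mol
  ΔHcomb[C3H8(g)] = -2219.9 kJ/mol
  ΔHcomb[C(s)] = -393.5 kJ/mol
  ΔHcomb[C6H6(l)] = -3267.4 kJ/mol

ΔH° = -201.8 kJ/mol

Using ΔH = Σ nΔHc°(reactants) − Σ nΔHc°(products):
= [2·(-3267.4)] − [9·(-393.5) + 2·(-285.8) + 1·(-2219.9)]
= -201.8 kJ/mol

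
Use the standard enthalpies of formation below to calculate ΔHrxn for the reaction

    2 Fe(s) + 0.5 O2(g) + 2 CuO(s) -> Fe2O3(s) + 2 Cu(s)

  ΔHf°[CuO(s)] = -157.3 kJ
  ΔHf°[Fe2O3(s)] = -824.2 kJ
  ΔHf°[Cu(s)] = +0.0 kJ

ΔHrxn = -509.6 kJ

Products: 1·(-824.2) + 2·(+0.0) = -824.2
Reactants: 2·(+0.0) + 1/2·(+0.0) + 2·(-157.3) = -314.6
ΔHrxn = (-824.2) − (-314.6) = -509.6 kJ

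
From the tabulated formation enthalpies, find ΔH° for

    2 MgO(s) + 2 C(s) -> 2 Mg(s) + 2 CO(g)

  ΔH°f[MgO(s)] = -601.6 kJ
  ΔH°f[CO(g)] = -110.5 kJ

ΔH° = 982.2 kJ

ΔH°rxn = Σ nΔHf°(products) − Σ nΔHf°(reactants).
Products: 2·(+0.0) + 2·(-110.5) = -221.0
Reactants: 2·(-601.6) + 2·(+0.0) = -1203.2
ΔH° = (-221.0) − (-1203.2) = 982.2 kJ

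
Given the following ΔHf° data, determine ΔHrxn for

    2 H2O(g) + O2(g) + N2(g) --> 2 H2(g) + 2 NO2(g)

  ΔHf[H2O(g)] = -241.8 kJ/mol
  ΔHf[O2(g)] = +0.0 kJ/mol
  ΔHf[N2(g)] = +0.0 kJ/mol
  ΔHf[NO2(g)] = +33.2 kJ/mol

ΔHrxn = 550.0 kJ/mol

Products: 2·(+0.0) + 2·(+33.2) = +66.4
Reactants: 2·(-241.8) + 1·(+0.0) + 1·(+0.0) = -483.6
ΔHrxn = (+66.4) − (-483.6) = 550.0 kJ/mol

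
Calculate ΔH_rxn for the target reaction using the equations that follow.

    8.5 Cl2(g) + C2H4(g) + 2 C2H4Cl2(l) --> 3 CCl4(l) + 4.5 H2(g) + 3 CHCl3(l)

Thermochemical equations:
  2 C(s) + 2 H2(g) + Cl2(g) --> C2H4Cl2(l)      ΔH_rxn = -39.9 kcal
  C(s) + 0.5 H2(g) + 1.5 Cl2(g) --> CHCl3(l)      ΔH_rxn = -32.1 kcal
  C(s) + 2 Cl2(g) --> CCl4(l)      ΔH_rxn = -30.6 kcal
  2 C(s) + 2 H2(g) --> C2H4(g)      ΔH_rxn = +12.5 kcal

ΔH_rxn = -120.8 kcal

equation 1 reversed and × 2 (C2H4Cl2(l) must end up as a reactant; scale by 2 for the 2 C2H4Cl2(l)): (-2)·(-39.9) = +79.8 kcal
equation 2 × 3 (×3 to match 3 CHCl3(l) in the target): (3)·(-32.1) = -96.3 kcal
equation 3 × 3 (×3 to match 3 CCl4(l) in the target): (3)·(-30.6) = -91.8 kcal
equation 4 reversed (C2H4(g) must end up as a reactant): -12.5 kcal
ΔH_rxn = (+79.8) + (-96.3) + (-91.8) + (-12.5) = -120.8 kcal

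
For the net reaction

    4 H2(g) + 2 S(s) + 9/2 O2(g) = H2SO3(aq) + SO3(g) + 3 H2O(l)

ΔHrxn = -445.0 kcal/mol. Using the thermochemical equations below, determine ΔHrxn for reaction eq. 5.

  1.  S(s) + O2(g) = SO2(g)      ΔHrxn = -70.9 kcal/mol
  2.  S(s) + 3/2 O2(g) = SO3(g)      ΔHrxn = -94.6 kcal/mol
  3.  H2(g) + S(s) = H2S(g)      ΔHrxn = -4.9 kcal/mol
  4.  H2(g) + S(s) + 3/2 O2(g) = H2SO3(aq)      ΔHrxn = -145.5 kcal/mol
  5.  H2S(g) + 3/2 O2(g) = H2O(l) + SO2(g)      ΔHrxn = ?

eq. 1 reversed and × 3: (-3)·(-70.9) = +212.7 kcal/mol
eq. 2 as written (SO3(g) already on the product side): -94.6 kcal/mol
eq. 3 × 3: (3)·(-4.9) = -14.7 kcal/mol
eq. 4 as written (H2SO3(aq) already on the product side): -145.5 kcal/mol
eq. 5 × 3 (×3 to match 3 H2O(l) in the target): contributes 3·x
-445.0 = (+212.7) + (-94.6) + (-14.7) + (-145.5) + 3·x
x = (-445.0 − (-42.1)) / (3) = -134.3 kcal/mol

ΔHrxn = -134.3 kcal/mol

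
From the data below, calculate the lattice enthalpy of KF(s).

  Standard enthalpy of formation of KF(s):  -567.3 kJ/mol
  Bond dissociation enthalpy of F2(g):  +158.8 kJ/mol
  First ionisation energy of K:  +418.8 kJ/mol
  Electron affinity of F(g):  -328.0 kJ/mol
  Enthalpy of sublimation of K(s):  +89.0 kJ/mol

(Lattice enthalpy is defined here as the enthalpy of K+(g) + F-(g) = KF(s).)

ΔHf° = 1·ΔHsub + 1·(ΣIE) + 1/2·D(F2) + 1·EA + U
-567.3 = 1·(+89.0) + 1·(+418.8) + 1/2·(+158.8) + 1·(-328.0) + U
U = -567.3 − (+259.2) = -826.5 kJ/mol

U = -826.5 kJ/mol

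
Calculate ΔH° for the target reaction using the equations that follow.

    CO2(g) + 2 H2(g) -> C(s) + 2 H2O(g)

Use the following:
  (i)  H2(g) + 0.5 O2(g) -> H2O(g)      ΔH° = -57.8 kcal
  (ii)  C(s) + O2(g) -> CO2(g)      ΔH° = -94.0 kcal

ΔH° = -21.6 kcal

(i) × 2 (scale by 2 for the 2 H2O(g)): (2)·(-57.8) = -115.6 kcal
(ii) reversed (reverse to put CO2(g) on the reactant side): +94.0 kcal
ΔH° = (-115.6) + (+94.0) = -21.6 kcal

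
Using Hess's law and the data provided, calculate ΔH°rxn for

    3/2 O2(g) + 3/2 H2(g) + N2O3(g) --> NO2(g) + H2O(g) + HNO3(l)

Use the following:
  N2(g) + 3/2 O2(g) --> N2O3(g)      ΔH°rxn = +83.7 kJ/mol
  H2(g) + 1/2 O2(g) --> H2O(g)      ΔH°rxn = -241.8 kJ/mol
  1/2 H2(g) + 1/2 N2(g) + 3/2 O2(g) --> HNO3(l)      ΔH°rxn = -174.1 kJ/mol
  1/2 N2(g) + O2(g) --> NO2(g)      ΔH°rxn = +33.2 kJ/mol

equation 1 reversed: -83.7 kJ/mol
equation 2 as written: -241.8 kJ/mol
equation 3 as written: -174.1 kJ/mol
equation 4 as written: +33.2 kJ/mol
ΔH°rxn = (-83.7) + (-241.8) + (-174.1) + (+33.2) = -466.4 kJ/mol

ΔH°rxn = -466.4 kJ/mol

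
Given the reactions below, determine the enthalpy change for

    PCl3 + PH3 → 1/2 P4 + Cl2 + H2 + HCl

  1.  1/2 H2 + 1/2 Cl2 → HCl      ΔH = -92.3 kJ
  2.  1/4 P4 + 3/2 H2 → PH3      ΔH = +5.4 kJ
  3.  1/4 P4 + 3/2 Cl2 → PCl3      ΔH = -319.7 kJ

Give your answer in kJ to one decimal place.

eq. 1 as written: -92.3 kJ
eq. 2 reversed: -5.4 kJ
eq. 3 reversed: +319.7 kJ
Since enthalpy is a state function, ΔH = (-92.3) + (-5.4) + (+319.7) = 222.0 kJ

ΔH = 222.0 kJ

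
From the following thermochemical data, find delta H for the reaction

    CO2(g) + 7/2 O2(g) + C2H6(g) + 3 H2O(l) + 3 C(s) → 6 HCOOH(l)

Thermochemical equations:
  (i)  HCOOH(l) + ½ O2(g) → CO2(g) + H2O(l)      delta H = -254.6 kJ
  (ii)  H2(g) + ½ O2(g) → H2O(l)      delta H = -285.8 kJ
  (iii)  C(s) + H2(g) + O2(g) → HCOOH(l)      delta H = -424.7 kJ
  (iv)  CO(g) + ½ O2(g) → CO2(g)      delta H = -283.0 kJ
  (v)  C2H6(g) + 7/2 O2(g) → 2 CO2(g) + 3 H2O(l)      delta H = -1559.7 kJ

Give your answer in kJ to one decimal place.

delta H = -1212.6 kJ

(i) reversed and × 3: (-3)·(-254.6) = +763.8 kJ
(ii) reversed and × 3: (-3)·(-285.8) = +857.4 kJ
(iii) × 3 (×3 to match 3 C(s) in the target): (3)·(-424.7) = -1274.1 kJ
(iv): not needed (CO(g) appears nowhere else).
(v) as written (C2H6(g) already on the reactant side): -1559.7 kJ
delta H = (+763.8) + (+857.4) + (-1274.1) + (-1559.7) = -1212.6 kJ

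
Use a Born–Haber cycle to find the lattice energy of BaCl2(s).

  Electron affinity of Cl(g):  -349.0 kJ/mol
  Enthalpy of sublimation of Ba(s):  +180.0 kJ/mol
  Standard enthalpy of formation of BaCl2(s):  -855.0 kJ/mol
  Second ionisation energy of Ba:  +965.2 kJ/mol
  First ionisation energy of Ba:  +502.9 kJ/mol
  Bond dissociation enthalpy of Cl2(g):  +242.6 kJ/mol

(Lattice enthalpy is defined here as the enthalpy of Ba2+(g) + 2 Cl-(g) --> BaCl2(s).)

U = -2047.7 kJ/mol

ΔHf° = 1·ΔHsub + 1·(ΣIE) + 1·D(Cl2) + 2·EA + U
-855.0 = 1·(+180.0) + 1·(+1468.1) + 1·(+242.6) + 2·(-349.0) + U
U = -855.0 − (+1192.7) = -2047.7 kJ/mol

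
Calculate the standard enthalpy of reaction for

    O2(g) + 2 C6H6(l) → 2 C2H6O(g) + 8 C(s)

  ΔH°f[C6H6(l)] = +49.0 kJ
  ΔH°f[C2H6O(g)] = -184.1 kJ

ΔH°rxn = Σ nΔHf°(products) − Σ nΔHf°(reactants).
Products: 2·(-184.1) + 8·(+0.0) = -368.2
Reactants: 1·(+0.0) + 2·(+49.0) = +98.0
ΔHrxn = (-368.2) − (+98.0) = -466.2 kJ

ΔHrxn = -466.2 kJ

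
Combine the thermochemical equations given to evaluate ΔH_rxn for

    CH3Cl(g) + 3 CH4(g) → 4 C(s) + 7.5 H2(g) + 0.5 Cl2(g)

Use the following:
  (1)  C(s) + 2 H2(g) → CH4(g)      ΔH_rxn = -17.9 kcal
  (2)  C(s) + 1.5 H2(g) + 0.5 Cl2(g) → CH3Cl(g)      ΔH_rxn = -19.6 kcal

(1) reversed and × 3 (CH4(g) must end up as a reactant; ×3 to match 3 CH4(g) in the target): (-3)·(-17.9) = +53.7 kcal
(2) reversed (reverse to put CH3Cl(g) on the reactant side): +19.6 kcal
ΔH_rxn = (-3)·(-17.9) + (-1)·(-19.6) = 73.3 kcal

ΔH_rxn = 73.3 kcal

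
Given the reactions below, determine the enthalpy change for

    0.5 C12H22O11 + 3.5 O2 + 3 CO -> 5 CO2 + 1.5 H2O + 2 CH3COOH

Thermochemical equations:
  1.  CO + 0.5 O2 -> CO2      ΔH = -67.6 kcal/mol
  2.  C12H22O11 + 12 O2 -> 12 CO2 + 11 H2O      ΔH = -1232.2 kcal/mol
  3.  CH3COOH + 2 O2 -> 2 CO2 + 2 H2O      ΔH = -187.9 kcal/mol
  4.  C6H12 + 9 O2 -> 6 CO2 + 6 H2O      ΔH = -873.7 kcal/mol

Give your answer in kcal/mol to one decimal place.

ΔH = -443.1 kcal/mol

eq. 1 × 3 (scale by 3 for the 3 CO): (3)·(-67.6) = -202.8 kcal/mol
eq. 2 × 1/2 (×1/2 to match 1/2 C12H22O11 in the target): (1/2)·(-1232.2) = -616.1 kcal/mol
eq. 3 reversed and × 2 (reverse to put CH3COOH on the product side; scale by 2 for the 2 CH3COOH): (-2)·(-187.9) = +375.8 kcal/mol
eq. 4: not needed (C6H12 appears nowhere else).
Since enthalpy is a state function, ΔH = (3)·(-67.6) + (1/2)·(-1232.2) + (-2)·(-187.9) = -443.1 kcal/mol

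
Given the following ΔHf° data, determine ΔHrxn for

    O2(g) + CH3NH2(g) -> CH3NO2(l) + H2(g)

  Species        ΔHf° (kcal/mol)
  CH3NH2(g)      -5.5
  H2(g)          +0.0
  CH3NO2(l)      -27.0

Products: 1·(-27.0) + 1·(+0.0) = -27.0
Reactants: 1·(+0.0) + 1·(-5.5) = -5.5
ΔHrxn = (-27.0) − (-5.5) = -21.5 kcal/mol

ΔHrxn = -21.5 kcal/mol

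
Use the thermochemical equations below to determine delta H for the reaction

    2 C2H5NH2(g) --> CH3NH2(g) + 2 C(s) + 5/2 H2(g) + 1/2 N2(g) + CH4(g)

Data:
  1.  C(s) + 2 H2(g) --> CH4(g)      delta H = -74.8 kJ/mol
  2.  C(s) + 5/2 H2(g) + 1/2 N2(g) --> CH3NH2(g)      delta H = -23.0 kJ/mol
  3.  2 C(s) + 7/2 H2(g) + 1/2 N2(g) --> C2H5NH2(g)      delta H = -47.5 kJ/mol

delta H = -2.8 kJ/mol

eq. 1 as written: -74.8 kJ/mol
eq. 2 as written: -23.0 kJ/mol
eq. 3 reversed and × 2: (-2)·(-47.5) = +95.0 kJ/mol
Summing the manipulated equations, delta H = (1)·(-74.8) + (1)·(-23.0) + (-2)·(-47.5) = -2.8 kJ/mol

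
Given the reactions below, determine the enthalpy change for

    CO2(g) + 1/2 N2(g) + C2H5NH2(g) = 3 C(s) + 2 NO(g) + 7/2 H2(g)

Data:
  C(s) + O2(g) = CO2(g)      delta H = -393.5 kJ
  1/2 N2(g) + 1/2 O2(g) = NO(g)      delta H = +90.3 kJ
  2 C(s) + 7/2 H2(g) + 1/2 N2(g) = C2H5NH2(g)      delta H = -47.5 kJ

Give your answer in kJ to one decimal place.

equation 1 reversed (reverse to put CO2(g) on the reactant side): +393.5 kJ
equation 2 × 2 (×2 to match 2 NO(g) in the target): (2)·(+90.3) = +180.6 kJ
equation 3 reversed (reverse to put C2H5NH2(g) on the reactant side): +47.5 kJ
delta H = (-1)·(-393.5) + (2)·(+90.3) + (-1)·(-47.5) = 621.6 kJ

delta H = 621.6 kJ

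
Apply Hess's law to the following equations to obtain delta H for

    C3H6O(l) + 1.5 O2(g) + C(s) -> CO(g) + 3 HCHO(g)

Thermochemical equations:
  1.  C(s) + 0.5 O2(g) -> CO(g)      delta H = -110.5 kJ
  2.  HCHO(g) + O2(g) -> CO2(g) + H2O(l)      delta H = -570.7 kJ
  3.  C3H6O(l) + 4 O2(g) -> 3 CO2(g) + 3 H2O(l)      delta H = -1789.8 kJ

eq. 1 as written: -110.5 kJ
eq. 2 reversed and × 3: (-3)·(-570.7) = +1712.1 kJ
eq. 3 as written: -1789.8 kJ
delta H = (1)·(-110.5) + (-3)·(-570.7) + (1)·(-1789.8) = -188.2 kJ

delta H = -188.2 kJ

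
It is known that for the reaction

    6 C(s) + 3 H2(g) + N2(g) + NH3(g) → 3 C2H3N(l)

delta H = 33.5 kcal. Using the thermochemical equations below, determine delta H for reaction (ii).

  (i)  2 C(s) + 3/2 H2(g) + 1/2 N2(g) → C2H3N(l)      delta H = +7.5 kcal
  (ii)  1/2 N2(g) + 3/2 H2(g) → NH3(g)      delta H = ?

(i) × 3 (×3 to match 3 C2H3N(l) in the target): (3)·(+7.5) = +22.5 kcal
(ii) reversed (NH3(g) must end up as a reactant): contributes −x
+33.5 = (+22.5) − x
x = (+33.5 − (+22.5)) / (-1) = -11.0 kcal

delta H = -11.0 kcal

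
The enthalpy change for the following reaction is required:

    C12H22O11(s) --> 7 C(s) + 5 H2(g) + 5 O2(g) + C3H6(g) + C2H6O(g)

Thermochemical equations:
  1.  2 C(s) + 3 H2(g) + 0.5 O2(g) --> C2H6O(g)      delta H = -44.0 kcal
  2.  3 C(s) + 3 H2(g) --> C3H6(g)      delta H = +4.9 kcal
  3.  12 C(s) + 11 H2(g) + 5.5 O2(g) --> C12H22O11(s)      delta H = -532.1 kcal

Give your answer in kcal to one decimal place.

eq. 1 as written (C2H6O(g) already on the product side): -44.0 kcal
eq. 2 as written (C3H6(g) already on the product side): +4.9 kcal
eq. 3 reversed (reverse to put C12H22O11(s) on the reactant side): +532.1 kcal
Summing the manipulated equations, delta H = (1)·(-44.0) + (1)·(+4.9) + (-1)·(-532.1) = 493.0 kcal

delta H = 493.0 kcal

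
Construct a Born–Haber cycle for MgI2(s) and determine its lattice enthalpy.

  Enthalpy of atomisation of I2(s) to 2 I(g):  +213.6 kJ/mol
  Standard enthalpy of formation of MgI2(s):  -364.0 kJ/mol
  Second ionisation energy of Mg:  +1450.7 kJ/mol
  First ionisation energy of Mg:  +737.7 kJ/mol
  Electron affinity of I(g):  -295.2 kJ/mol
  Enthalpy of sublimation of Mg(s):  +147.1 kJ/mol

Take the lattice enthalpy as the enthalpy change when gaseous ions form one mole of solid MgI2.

U = -2322.7 kJ/mol

ΔHf° = 1·ΔHsub + 1·(ΣIE) + 1·D(I2) + 2·EA + U
-364.0 = 1·(+147.1) + 1·(+2188.4) + 1·(+213.6) + 2·(-295.2) + U
U = -364.0 − (+1958.7) = -2322.7 kJ/mol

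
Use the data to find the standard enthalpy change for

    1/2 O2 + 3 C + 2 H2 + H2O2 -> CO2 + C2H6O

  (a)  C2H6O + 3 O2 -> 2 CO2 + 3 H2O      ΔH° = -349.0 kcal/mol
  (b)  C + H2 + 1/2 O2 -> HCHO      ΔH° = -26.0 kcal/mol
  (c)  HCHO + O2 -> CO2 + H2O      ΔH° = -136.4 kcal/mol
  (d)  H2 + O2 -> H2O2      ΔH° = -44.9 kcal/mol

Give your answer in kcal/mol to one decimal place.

(a) reversed: +349.0 kcal/mol
(b) × 3: (3)·(-26.0) = -78.0 kcal/mol
(c) × 3: (3)·(-136.4) = -409.2 kcal/mol
(d) reversed: +44.9 kcal/mol
ΔH° = (+349.0) + (-78.0) + (-409.2) + (+44.9) = -93.3 kcal/mol

ΔH° = -93.3 kcal/mol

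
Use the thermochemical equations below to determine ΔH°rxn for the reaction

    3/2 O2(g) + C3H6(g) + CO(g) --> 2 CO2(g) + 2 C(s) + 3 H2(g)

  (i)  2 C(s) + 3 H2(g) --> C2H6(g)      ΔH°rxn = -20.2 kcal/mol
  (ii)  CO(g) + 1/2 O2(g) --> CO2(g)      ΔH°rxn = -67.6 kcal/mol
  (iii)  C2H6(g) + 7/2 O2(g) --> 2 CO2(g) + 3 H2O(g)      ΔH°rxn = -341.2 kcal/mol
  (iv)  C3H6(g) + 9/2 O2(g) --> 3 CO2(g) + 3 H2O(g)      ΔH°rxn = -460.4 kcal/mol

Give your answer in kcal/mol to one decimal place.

ΔH°rxn = -166.6 kcal/mol

(i) reversed: +20.2 kcal/mol
(ii) as written: -67.6 kcal/mol
(iii) reversed: +341.2 kcal/mol
(iv) as written: -460.4 kcal/mol
ΔH°rxn = (+20.2) + (-67.6) + (+341.2) + (-460.4) = -166.6 kcal/mol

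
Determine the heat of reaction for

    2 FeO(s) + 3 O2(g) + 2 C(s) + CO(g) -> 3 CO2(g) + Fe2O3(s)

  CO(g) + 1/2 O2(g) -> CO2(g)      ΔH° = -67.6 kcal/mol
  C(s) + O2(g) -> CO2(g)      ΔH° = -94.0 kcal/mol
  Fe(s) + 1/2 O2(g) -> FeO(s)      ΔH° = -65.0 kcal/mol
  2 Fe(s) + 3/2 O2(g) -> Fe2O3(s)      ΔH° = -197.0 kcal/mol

ΔH° = -322.6 kcal/mol

equation 1 as written (CO(g) already on the reactant side): -67.6 kcal/mol
equation 2 × 2 (×2 to match 2 C(s) in the target): (2)·(-94.0) = -188.0 kcal/mol
equation 3 reversed and × 2 (reverse to put FeO(s) on the reactant side; scale by 2 for the 2 FeO(s)): (-2)·(-65.0) = +130.0 kcal/mol
equation 4 as written (Fe2O3(s) already on the product side): -197.0 kcal/mol
ΔH° = (-67.6) + (-188.0) + (+130.0) + (-197.0) = -322.6 kcal/mol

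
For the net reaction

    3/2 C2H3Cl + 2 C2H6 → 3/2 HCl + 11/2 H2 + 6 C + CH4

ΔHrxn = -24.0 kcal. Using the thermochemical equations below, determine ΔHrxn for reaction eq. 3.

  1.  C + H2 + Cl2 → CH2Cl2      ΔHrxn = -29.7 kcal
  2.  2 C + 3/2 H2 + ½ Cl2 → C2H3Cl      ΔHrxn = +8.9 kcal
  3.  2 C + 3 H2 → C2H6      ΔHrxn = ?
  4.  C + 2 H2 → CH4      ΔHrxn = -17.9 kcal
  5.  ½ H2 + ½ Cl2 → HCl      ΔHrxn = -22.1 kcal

eq. 1: not needed (CH2Cl2 appears nowhere else).
eq. 2 reversed and × 3/2 (reverse to put C2H3Cl on the reactant side; scale by 3/2 for the 3/2 C2H3Cl): (-3/2)·(+8.9) = -13.35 kcal
eq. 3 reversed and × 2 (reverse to put C2H6 on the reactant side; ×2 to match 2 C2H6 in the target): contributes −2·x
eq. 4 as written (CH4 already on the product side): -17.9 kcal
eq. 5 × 3/2 (scale by 3/2 for the 3/2 HCl): (3/2)·(-22.1) = -33.15 kcal
-24.0 = (-13.35) + (-17.9) + (-33.15) − 2·x
x = (-24.0 − (-64.4)) / (-2) = -20.2 kcal

ΔHrxn = -20.2 kcal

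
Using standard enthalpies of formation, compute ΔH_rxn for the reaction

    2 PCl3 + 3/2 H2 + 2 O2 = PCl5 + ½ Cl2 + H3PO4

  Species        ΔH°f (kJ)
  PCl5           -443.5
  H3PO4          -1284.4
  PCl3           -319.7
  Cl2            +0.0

Products: 1·(-443.5) + 1/2·(+0.0) + 1·(-1284.4) = -1727.9
Reactants: 2·(-319.7) + 3/2·(+0.0) + 2·(+0.0) = -639.4
ΔH_rxn = (-1727.9) − (-639.4) = -1088.5 kJ

ΔH_rxn = -1088.5 kJ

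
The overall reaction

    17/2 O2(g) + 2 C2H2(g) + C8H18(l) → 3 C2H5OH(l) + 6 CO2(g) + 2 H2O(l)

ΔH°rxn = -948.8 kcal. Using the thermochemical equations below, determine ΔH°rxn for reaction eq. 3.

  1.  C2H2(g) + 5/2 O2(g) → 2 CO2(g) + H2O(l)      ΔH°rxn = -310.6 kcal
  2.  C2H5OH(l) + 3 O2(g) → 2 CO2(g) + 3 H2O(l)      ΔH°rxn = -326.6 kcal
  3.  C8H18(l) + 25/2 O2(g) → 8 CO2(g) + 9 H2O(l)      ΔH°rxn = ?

eq. 1 × 2 (scale by 2 for the 2 C2H2(g)): (2)·(-310.6) = -621.2 kcal
eq. 2 reversed and × 3 (reverse to put C2H5OH(l) on the product side; ×3 to match 3 C2H5OH(l) in the target): (-3)·(-326.6) = +979.8 kcal
eq. 3 as written (C8H18(l) already on the reactant side): contributes x
-948.8 = (-621.2) + (+979.8) + x
x = (-948.8 − (+358.6)) / (1) = -1307.4 kcal

ΔH°rxn = -1307.4 kcal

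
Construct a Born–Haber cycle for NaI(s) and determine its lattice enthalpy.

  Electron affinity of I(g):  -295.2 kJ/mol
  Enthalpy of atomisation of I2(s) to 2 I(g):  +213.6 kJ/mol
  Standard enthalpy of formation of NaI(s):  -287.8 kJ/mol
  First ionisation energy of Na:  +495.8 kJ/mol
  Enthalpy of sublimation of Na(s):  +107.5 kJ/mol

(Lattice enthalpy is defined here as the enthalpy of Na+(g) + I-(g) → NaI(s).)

ΔHf° = 1·ΔHsub + 1·(ΣIE) + 1/2·D(I2) + 1·EA + U
-287.8 = 1·(+107.5) + 1·(+495.8) + 1/2·(+213.6) + 1·(-295.2) + U
U = -287.8 − (+414.9) = -702.7 kJ/mol

U = -702.7 kJ/mol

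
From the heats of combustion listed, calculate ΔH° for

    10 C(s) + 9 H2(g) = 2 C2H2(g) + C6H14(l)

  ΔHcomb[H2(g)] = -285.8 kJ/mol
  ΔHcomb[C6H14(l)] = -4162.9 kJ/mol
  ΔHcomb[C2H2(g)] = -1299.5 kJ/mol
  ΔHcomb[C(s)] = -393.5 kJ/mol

ΔH° = 254.7 kJ/mol

Using ΔH = Σ nΔHc°(reactants) − Σ nΔHc°(products):
= [10·(-393.5) + 9·(-285.8)] − [2·(-1299.5) + 1·(-4162.9)]
= 254.7 kJ/mol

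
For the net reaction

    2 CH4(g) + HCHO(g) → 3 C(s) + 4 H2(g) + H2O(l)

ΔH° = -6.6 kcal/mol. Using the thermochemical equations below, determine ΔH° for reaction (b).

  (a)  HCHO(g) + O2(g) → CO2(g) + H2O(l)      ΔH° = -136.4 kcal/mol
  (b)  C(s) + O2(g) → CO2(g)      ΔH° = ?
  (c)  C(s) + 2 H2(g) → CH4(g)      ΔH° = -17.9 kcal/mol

(a) as written: -136.4 kcal/mol
(b) reversed: contributes −x
(c) reversed and × 2: (-2)·(-17.9) = +35.8 kcal/mol
-6.6 = (-136.4) + (+35.8) − x
x = (-6.6 − (-100.6)) / (-1) = -94.0 kcal/mol

ΔH° = -94.0 kcal/mol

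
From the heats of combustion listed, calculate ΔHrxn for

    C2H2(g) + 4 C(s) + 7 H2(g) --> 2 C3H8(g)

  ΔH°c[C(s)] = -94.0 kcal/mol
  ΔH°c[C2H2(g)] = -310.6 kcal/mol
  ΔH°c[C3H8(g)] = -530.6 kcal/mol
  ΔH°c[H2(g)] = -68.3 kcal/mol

With combustion enthalpies, reactants minus products:
= [1·(-310.6) + 4·(-94.0) + 7·(-68.3)] − [2·(-530.6)]
= -103.5 kcal/mol

ΔHrxn = -103.5 kcal/mol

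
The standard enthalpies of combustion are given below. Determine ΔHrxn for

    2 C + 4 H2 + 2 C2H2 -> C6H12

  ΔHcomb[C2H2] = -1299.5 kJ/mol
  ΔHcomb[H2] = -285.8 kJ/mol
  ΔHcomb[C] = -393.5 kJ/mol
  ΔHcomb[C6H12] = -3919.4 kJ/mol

Using ΔH = Σ nΔHc°(reactants) − Σ nΔHc°(products):
= [2·(-393.5) + 4·(-285.8) + 2·(-1299.5)] − [1·(-3919.4)]
= -609.8 kJ/mol

ΔHrxn = -609.8 kJ/mol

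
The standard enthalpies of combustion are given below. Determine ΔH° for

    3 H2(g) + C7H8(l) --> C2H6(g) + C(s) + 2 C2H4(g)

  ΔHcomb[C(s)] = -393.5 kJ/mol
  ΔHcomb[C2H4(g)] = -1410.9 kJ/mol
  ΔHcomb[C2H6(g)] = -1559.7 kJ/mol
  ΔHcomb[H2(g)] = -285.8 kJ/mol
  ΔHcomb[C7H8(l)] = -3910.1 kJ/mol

With combustion enthalpies, reactants minus products:
= [3·(-285.8) + 1·(-3910.1)] − [1·(-1559.7) + 1·(-393.5) + 2·(-1410.9)]
= 7.5 kJ/mol

ΔH° = 7.5 kJ/mol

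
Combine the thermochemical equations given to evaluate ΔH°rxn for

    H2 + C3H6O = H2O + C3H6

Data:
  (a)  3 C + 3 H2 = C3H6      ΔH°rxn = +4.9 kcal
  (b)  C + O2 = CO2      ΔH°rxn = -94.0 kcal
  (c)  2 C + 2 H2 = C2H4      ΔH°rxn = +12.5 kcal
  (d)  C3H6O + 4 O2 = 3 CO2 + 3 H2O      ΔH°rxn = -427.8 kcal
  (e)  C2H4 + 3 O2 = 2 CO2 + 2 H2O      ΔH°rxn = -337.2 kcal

ΔH°rxn = -4.2 kcal

(a) as written (C3H6 already on the product side): +4.9 kcal
(b) reversed: +94.0 kcal
(c) reversed: -12.5 kcal
(d) as written (C3H6O already on the reactant side): -427.8 kcal
(e) reversed: +337.2 kcal
Summing the manipulated equations, ΔH°rxn = (+4.9) + (+94.0) + (-12.5) + (-427.8) + (+337.2) = -4.2 kcal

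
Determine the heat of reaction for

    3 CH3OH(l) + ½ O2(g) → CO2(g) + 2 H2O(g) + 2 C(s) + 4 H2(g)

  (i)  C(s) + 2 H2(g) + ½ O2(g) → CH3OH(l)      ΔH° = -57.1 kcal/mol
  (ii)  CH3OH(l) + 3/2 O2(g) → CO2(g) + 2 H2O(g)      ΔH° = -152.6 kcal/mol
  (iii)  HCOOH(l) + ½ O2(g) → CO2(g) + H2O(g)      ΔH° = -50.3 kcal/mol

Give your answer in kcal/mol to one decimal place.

(i) reversed and × 2 (reverse to put C(s) on the product side; scale by 2 for the 2 C(s)): (-2)·(-57.1) = +114.2 kcal/mol
(ii) as written: -152.6 kcal/mol
(iii): not needed (HCOOH(l) appears nowhere else).
ΔH° = (-2)·(-57.1) + (1)·(-152.6) = -38.4 kcal/mol

ΔH° = -38.4 kcal/mol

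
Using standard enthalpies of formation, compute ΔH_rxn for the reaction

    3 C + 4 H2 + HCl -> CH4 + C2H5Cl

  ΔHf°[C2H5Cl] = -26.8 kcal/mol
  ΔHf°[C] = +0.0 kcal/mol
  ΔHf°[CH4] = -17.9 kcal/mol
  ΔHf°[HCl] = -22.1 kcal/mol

ΔH_rxn = -22.6 kcal/mol

Products: 1·(-17.9) + 1·(-26.8) = -44.7
Reactants: 3·(+0.0) + 4·(+0.0) + 1·(-22.1) = -22.1
ΔH_rxn = (-44.7) − (-22.1) = -22.6 kcal/mol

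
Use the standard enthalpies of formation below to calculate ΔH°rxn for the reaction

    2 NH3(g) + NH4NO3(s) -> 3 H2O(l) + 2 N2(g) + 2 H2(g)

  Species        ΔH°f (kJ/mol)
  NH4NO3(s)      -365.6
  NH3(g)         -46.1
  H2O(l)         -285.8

Products: 3·(-285.8) + 2·(+0.0) + 2·(+0.0) = -857.4
Reactants: 2·(-46.1) + 1·(-365.6) = -457.8
ΔH°rxn = (-857.4) − (-457.8) = -399.6 kJ/mol

ΔH°rxn = -399.6 kJ/mol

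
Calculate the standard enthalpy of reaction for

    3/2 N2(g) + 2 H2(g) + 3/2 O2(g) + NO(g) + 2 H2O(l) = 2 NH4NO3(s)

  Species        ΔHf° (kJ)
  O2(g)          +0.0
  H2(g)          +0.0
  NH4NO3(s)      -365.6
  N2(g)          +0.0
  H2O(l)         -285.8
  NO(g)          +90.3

ΔH° = -249.9 kJ

Products: 2·(-365.6) = -731.2
Reactants: 3/2·(+0.0) + 2·(+0.0) + 3/2·(+0.0) + 1·(+90.3) + 2·(-285.8) = -481.3
ΔH° = (-731.2) − (-481.3) = -249.9 kJ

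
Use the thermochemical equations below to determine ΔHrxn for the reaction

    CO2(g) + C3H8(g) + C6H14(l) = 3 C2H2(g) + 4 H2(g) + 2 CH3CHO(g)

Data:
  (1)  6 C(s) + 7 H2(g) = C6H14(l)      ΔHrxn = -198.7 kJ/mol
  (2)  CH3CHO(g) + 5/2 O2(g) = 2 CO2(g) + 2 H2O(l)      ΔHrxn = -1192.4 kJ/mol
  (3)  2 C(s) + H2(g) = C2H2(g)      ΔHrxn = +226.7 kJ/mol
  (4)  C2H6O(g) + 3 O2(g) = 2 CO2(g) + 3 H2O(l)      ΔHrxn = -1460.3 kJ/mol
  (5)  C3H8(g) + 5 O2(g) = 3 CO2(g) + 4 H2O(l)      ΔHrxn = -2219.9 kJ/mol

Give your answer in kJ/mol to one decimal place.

ΔHrxn = 1043.7 kJ/mol

(1) reversed: +198.7 kJ/mol
(2) reversed and × 2: (-2)·(-1192.4) = +2384.8 kJ/mol
(3) × 3: (3)·(+226.7) = +680.1 kJ/mol
(4): not needed.
(5) as written: -2219.9 kJ/mol
ΔHrxn = (-1)·(-198.7) + (-2)·(-1192.4) + (3)·(+226.7) + (1)·(-2219.9) = 1043.7 kJ/mol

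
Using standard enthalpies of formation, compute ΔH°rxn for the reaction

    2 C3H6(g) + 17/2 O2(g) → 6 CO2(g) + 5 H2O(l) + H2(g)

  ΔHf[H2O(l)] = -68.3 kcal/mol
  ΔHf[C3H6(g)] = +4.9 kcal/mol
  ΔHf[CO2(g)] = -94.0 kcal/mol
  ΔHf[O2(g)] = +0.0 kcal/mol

ΔH°rxn = Σ nΔHf°(products) − Σ nΔHf°(reactants).
Products: 6·(-94.0) + 5·(-68.3) + 1·(+0.0) = -905.5
Reactants: 2·(+4.9) + 17/2·(+0.0) = +9.8
ΔH°rxn = (-905.5) − (+9.8) = -915.3 kcal/mol

ΔH°rxn = -915.3 kcal/mol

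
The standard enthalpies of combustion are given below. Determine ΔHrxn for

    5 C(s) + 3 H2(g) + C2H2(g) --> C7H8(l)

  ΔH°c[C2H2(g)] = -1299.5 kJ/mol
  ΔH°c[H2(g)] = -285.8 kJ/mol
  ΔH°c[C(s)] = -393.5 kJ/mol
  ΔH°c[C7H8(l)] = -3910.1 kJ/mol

Using ΔH = Σ nΔHc°(reactants) − Σ nΔHc°(products):
= [5·(-393.5) + 3·(-285.8) + 1·(-1299.5)] − [1·(-3910.1)]
= -214.3 kJ/mol

ΔHrxn = -214.3 kJ/mol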